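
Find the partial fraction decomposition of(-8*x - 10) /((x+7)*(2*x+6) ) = -23/(4*(x + 7)) + 7/(4*(x + 3))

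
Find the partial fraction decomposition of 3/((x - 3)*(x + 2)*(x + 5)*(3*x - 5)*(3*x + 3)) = -81/(7040*(3*x - 5)) + 1/(1920*(x + 5)) - 1/(165*(x + 2)) + 1/(128*(x + 1)) + 1/(640*(x - 3))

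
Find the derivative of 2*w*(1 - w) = 2 - 4*w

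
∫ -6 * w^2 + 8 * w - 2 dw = -2*w^3 + 4*w^2 - 2*w + C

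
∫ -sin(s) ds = cos(s) + C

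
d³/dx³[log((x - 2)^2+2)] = (4*x^3 - 24*x^2 + 24*x + 16)/(x^6 - 12*x^5 + 66*x^4 - 208*x^3 + 396*x^2 - 432*x + 216)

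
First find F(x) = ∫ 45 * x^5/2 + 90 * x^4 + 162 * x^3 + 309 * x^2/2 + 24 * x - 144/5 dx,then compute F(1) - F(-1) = 407/5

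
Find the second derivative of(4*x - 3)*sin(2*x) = -16*x*sin(2*x) + 12*sin(2*x) + 16*cos(2*x)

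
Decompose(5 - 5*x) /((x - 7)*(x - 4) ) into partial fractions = 5/(x - 4) - 10/(x - 7)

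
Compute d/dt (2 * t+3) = 2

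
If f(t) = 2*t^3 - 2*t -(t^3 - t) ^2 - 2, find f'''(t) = -120*t^3 + 48*t + 12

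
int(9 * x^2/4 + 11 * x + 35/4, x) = 3*x^3/4 + 11*x^2/2 + 35*x/4 + C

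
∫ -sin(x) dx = cos(x) + C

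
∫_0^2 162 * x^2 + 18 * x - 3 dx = 462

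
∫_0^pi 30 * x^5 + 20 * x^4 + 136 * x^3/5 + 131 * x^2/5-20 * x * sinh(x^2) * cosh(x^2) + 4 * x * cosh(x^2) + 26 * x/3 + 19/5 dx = -5*sinh(pi^2)^2 + 19*pi/5 + 13*pi^2/3 + 131*pi^3/15 + 34*pi^4/5 + 4*pi^5 + 5*pi^6 + 2*sinh(pi^2)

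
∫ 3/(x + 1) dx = 3*log(x + 1) + C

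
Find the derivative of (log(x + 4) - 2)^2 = (2*log(x + 4) - 4)/(x + 4)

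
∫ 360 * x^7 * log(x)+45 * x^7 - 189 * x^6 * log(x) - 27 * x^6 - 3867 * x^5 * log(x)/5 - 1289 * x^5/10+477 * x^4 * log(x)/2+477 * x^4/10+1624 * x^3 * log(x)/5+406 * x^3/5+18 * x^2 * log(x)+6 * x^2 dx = x^3*(3*x + 2)*(-15*x^2 + x + 30)*(-10*x^2 + 12*x + 1)*log(x)/10 + C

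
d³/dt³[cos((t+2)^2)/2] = 4*t^3*sin(t^2 + 4*t + 4) + 24*t^2*sin(t^2 + 4*t + 4) + 48*t*sin(t^2 + 4*t + 4) - 6*t*cos(t^2 + 4*t + 4) + 32*sin(t^2 + 4*t + 4) - 12*cos(t^2 + 4*t + 4)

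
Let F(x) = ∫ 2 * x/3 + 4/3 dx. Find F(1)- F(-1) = 8/3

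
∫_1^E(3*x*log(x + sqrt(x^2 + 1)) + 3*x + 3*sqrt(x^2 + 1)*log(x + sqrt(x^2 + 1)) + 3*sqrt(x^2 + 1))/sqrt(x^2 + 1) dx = -3*(1 + sqrt(2))*log(1 + sqrt(2)) + 3*(E + sqrt(1 + exp(2)))*log(E + sqrt(1 + exp(2)))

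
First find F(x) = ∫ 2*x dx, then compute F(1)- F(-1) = 0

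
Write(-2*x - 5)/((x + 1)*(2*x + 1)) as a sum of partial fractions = -8/(2*x + 1) + 3/(x + 1)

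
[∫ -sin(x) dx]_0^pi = -2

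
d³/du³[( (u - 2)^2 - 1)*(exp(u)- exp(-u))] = (u^2*exp(2*u) + u^2 + 2*u*exp(2*u) - 10*u - 3*exp(2*u) + 21)*exp(-u)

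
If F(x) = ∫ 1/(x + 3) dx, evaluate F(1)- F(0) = -log(3) + 2*log(2)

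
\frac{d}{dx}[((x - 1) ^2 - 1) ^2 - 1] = 4*x^3 - 12*x^2 + 8*x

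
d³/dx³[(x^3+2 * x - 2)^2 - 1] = 120*x^3 + 96*x - 24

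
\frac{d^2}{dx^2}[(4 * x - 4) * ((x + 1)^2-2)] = 24*x + 8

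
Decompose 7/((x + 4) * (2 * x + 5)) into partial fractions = 14/(3*(2*x + 5)) - 7/(3*(x + 4))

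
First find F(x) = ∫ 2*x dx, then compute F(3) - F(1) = 8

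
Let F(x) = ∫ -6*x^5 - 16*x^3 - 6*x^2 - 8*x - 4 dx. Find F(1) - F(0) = -15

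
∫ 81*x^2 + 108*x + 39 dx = 27*x^3 + 54*x^2 + 39*x + C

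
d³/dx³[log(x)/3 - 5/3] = 2/(3*x^3)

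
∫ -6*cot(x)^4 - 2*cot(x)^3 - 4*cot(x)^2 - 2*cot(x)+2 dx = (2*cot(x)^2 + cot(x) - 2)*cot(x) + C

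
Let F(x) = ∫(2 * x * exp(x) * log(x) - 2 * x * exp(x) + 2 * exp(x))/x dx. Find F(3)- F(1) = 2*(-1 + log(3))*exp(3) + 2*E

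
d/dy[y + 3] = 1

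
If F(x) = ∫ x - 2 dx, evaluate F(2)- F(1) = -1/2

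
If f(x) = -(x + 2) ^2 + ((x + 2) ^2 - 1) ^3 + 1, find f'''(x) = 120*x^3 + 720*x^2 + 1368*x + 816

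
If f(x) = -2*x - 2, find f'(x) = -2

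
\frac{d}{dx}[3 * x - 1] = 3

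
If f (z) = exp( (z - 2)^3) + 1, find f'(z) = 3*z^2*exp(z^3 - 6*z^2 + 12*z - 8) - 12*z*exp(z^3 - 6*z^2 + 12*z - 8) + 12*exp(z^3 - 6*z^2 + 12*z - 8)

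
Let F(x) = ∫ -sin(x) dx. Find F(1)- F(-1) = 0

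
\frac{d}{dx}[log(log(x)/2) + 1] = 1/(x*log(x))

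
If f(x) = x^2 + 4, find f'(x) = 2*x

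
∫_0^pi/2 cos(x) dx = 1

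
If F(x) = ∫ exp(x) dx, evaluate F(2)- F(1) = -E + exp(2)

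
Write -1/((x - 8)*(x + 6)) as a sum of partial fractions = 1/(14*(x + 6)) - 1/(14*(x - 8))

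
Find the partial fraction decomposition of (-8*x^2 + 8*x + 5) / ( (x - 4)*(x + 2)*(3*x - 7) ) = 179/(65*(3*x - 7)) - 43/(78*(x + 2)) - 91/(30*(x - 4))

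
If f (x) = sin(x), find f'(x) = cos(x)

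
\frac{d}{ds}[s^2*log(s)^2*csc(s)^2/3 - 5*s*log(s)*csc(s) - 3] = (-2*s^2*log(s)^2*cos(s)/(3*sin(s)^2) + 2*s*log(s)^2/(3*sin(s)) + 5*s*log(s)*cos(s)/sin(s) + 2*s*log(s)/(3*sin(s)) - 5*log(s) - 5)/sin(s)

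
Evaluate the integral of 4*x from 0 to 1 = 2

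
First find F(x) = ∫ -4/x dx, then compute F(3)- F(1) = -4*log(3)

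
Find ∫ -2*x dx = -x^2 + C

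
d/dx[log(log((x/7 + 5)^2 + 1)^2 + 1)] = (4*x*log(x^2/49 + 10*x/7 + 26) + 140*log(x^2/49 + 10*x/7 + 26))/(x^2*log(x^2/49 + 10*x/7 + 26)^2 + x^2 + 70*x*log(x^2/49 + 10*x/7 + 26)^2 + 70*x + 1274*log(x^2/49 + 10*x/7 + 26)^2 + 1274)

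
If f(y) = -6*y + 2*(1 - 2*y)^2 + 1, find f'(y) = 16*y - 14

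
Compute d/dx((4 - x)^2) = 2*x - 8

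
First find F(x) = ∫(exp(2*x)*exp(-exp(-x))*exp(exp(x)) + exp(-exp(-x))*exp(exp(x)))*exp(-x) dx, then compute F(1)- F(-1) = -exp(-E + exp(-1)) + exp(E - exp(-1))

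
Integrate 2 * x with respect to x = x^2 + C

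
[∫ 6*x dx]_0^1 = 3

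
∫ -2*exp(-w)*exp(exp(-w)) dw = 2*exp(exp(-w)) + C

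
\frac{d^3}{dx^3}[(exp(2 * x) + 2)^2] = 64*exp(4*x) + 32*exp(2*x)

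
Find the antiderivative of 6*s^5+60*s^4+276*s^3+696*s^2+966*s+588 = s^6 + 12*s^5 + 69*s^4 + 232*s^3 + 483*s^2 + 588*s + C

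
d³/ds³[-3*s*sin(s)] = 3*s*cos(s) + 9*sin(s)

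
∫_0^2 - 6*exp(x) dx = 6 - 6*exp(2)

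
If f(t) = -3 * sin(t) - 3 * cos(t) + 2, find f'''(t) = -3*sin(t) + 3*cos(t)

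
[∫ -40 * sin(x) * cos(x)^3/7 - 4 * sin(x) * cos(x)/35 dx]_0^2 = -102*sin(2)^2/35 + 10*sin(2)^4/7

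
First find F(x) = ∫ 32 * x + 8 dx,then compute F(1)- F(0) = 24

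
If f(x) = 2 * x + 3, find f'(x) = 2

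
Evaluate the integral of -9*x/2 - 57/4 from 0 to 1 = -33/2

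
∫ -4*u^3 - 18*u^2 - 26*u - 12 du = -u^4 - 6*u^3 - 13*u^2 - 12*u + C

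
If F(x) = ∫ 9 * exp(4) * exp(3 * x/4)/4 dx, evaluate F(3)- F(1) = -3*exp(19/4) + 3*exp(25/4)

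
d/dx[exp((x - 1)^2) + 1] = 2*x*exp(x^2 - 2*x + 1) - 2*exp(x^2 - 2*x + 1)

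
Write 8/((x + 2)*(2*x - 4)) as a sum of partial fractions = -1/(x + 2) + 1/(x - 2)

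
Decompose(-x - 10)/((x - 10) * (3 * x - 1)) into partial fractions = 31/(29*(3*x - 1)) - 20/(29*(x - 10))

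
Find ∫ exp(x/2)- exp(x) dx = 2*exp(x/2) - exp(x) + C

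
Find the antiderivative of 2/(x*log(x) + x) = 2*log(log(x) + 1) + C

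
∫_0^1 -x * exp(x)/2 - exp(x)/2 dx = -E/2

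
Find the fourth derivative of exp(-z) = exp(-z)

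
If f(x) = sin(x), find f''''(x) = sin(x)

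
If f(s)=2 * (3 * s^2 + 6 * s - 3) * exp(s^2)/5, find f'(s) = 12*s^3*exp(s^2)/5 + 24*s^2*exp(s^2)/5 + 12*exp(s^2)/5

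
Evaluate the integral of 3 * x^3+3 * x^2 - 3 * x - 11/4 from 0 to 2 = 17/2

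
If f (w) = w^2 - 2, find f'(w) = 2*w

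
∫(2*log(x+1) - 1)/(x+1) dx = (log(x + 1) - 1)*log(x + 1) + C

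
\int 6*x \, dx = 3*x^2 + C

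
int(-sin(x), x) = cos(x) + C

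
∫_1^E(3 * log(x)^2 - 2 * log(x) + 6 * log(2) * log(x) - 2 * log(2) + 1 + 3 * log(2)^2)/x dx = -(log(2) + 1)^2 - log(2)^3 + log(2)^2 + 1 + (log(2) + 1)^3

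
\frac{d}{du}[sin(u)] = cos(u)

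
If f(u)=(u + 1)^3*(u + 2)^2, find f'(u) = 5*u^4 + 28*u^3 + 57*u^2 + 50*u + 16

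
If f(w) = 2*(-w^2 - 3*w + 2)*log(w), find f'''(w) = (-4*w^2 + 6*w + 8)/w^3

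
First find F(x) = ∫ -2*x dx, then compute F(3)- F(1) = -8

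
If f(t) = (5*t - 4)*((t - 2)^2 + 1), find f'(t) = 15*t^2 - 48*t + 41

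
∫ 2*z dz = z^2 + C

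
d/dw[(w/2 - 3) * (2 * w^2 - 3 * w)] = 3*w^2 - 15*w + 9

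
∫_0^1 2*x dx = 1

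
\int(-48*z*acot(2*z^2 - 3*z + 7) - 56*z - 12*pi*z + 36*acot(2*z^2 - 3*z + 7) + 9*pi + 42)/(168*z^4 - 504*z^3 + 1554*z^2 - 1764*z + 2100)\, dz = (4*acot(2*z^2 - 3*z + 7) + pi)^2/112 + acot(2*z^2 - 3*z + 7)/3 + C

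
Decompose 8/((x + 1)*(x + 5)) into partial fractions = -2/(x + 5) + 2/(x + 1)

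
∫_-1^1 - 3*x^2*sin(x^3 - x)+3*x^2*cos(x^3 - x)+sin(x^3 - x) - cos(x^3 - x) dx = 0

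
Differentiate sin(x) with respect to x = cos(x)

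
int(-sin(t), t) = cos(t) + C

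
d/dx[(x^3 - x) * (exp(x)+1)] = x^3*exp(x) + 3*x^2*exp(x) + 3*x^2 - x*exp(x) - exp(x) - 1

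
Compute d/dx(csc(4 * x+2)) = -4*cot(4*x + 2)*csc(4*x + 2)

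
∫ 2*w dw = w^2 + C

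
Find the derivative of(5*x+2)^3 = 375*x^2 + 300*x + 60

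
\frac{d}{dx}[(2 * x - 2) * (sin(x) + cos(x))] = -2*x*sin(x) + 2*x*cos(x) + 4*sin(x)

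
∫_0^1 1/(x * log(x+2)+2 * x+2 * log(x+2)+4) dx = -log(log(2) + 2) + log(log(3) + 2)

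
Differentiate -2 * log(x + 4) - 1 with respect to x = -2/(x + 4)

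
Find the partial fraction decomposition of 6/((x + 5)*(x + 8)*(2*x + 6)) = 1/(5*(x + 8)) - 1/(2*(x + 5)) + 3/(10*(x + 3))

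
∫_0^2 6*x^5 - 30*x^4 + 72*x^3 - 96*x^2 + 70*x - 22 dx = 0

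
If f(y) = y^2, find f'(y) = 2*y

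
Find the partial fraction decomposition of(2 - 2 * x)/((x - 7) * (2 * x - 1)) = -2/(13*(2*x - 1)) - 12/(13*(x - 7))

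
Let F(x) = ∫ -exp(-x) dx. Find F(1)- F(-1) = -E + exp(-1)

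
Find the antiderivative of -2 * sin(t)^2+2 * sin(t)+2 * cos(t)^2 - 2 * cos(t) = (sqrt(2)*sin(t + pi/4) - 1)^2 + C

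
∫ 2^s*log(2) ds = 2^s + C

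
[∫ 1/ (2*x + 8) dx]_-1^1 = -log(3)/2 + log(5)/2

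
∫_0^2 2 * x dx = 4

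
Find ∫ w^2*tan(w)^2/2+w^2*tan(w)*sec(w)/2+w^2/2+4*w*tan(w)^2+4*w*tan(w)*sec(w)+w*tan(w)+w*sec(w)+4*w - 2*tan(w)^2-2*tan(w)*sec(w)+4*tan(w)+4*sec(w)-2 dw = (tan(w) + sec(w))*(w^2/2 + 4*w - 2) + C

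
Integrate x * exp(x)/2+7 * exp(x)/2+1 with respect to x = (x + 6)*(exp(x) + 2)/2 + C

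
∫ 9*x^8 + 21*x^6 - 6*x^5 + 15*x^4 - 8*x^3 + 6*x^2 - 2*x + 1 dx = x^9 + 3*x^7 - x^6 + 3*x^5 - 2*x^4 + 2*x^3 - x^2 + x + C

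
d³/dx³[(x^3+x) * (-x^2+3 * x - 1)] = -60*x^2 + 72*x - 12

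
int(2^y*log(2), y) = 2^y + C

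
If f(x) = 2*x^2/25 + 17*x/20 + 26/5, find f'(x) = 4*x/25 + 17/20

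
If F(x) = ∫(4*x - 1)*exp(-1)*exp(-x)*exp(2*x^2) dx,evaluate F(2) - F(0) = -exp(-1) + exp(5)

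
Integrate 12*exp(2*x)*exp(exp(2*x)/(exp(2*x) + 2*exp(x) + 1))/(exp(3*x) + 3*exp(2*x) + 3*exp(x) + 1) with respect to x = 6*exp(exp(2*x)/(exp(x) + 1)^2) + C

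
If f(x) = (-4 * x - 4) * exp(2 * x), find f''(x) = -16*x*exp(2*x) - 32*exp(2*x)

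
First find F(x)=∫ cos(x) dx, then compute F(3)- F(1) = -sin(1) + sin(3)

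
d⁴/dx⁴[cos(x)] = cos(x)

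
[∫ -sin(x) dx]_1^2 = -cos(1) + cos(2)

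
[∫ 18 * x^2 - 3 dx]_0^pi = -3*pi + 6*pi^3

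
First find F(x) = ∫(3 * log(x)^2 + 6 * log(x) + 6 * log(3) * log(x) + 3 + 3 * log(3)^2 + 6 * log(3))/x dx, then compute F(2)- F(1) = -(1 + log(3))^3 + (1 + log(6))^3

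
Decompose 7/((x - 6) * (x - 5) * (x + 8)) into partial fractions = 1/(26*(x + 8)) - 7/(13*(x - 5)) + 1/(2*(x - 6))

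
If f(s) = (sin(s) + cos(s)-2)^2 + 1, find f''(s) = -4*sin(2*s) + 4*sqrt(2)*sin(s + pi/4)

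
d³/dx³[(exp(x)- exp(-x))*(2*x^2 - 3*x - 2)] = (2*x^2*exp(2*x) + 2*x^2 + 9*x*exp(2*x) - 15*x + exp(2*x) + 19)*exp(-x)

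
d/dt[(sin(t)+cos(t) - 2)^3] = 3*sqrt(2)*(sqrt(2)*sin(t + pi/4) - 2)^2*cos(t + pi/4)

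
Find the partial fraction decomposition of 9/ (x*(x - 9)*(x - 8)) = -9/(8*(x - 8)) + 1/(x - 9) + 1/(8*x)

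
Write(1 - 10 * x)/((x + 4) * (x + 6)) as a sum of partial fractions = -61/(2*(x + 6)) + 41/(2*(x + 4))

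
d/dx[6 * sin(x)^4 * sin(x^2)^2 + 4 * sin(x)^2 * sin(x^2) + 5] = 24*x*sin(x)^4*sin(x^2)*cos(x^2) + 8*x*sin(x)^2*cos(x^2) + 24*sin(x)^3*sin(x^2)^2*cos(x) + 8*sin(x)*sin(x^2)*cos(x)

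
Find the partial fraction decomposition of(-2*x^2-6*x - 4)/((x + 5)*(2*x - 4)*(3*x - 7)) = -65/(11*(3*x - 7)) - 6/(77*(x + 5)) + 12/(7*(x - 2))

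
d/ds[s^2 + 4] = 2*s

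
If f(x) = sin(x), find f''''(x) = sin(x)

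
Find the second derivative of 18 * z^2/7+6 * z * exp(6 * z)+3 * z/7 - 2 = 216*z*exp(6*z) + 72*exp(6*z) + 36/7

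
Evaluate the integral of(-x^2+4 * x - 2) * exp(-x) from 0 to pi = (-1 + (-1 + pi)^2)*exp(-pi)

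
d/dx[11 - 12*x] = -12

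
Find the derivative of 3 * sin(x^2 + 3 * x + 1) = 3*(2*x + 3)*cos(x^2 + 3*x + 1)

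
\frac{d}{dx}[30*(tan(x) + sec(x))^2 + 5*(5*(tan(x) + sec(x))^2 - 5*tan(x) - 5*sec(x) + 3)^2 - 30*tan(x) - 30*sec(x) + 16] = 10*(sin(x) + 1)^2*(14*sin(x)^2/cos(x)^2 - 57*sin(x)/cos(x) + 100*sin(x)/cos(x)^2 + 25 - 93/cos(x) + 86/cos(x)^2)/cos(x)^3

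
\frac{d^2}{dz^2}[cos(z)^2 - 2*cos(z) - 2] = 2*cos(z) - 2*cos(2*z)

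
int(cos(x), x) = sin(x) + C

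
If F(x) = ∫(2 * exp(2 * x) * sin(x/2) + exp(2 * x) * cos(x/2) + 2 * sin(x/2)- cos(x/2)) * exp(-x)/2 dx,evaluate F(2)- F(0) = (-exp(-2) + exp(2))*sin(1)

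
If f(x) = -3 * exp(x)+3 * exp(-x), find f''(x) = (3 - 3*exp(2*x))*exp(-x)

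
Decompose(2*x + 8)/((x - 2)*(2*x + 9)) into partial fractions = 2/(13*(2*x + 9)) + 12/(13*(x - 2))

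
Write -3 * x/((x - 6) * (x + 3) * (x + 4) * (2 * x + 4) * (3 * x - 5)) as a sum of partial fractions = 405/(68068*(3*x - 5)) + 3/(170*(x + 4)) - 1/(28*(x + 3)) + 3/(176*(x + 2)) - 1/(1040*(x - 6))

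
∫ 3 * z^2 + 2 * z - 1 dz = z^3 + z^2 - z + C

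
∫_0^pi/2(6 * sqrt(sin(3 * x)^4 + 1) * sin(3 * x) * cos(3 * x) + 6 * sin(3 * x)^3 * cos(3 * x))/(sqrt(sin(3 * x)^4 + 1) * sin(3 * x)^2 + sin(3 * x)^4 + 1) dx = log(1 + sqrt(2))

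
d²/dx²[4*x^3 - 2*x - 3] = 24*x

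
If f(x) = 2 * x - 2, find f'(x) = 2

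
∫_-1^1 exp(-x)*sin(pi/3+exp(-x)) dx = cos(exp(-1) + pi/3) - cos(pi/3 + E)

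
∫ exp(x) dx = exp(x) + C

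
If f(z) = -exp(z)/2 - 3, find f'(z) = -exp(z)/2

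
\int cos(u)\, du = sin(u) + C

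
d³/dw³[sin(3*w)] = -27*cos(3*w)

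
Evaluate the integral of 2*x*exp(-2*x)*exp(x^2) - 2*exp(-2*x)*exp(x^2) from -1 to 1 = -exp(3) + exp(-1)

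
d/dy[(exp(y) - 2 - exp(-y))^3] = (3*exp(6*y) - 12*exp(5*y) + 9*exp(4*y) + 9*exp(2*y) + 12*exp(y) + 3)*exp(-3*y)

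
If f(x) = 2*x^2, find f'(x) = 4*x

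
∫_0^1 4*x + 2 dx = 4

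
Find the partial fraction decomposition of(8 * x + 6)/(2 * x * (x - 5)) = 23/(5*(x - 5)) - 3/(5*x)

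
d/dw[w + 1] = 1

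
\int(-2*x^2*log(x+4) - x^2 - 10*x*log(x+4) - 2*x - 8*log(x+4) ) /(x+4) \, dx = -x*(x + 2)*log(x + 4) + C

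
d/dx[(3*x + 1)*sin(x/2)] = 3*x*cos(x/2)/2 + 3*sin(x/2) + cos(x/2)/2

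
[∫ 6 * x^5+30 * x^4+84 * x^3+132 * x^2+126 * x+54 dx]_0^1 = 189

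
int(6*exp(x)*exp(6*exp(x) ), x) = exp(6*exp(x)) + C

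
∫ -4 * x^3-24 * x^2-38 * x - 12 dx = -x^4 - 8*x^3 - 19*x^2 - 12*x + C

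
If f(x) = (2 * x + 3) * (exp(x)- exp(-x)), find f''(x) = (2*x*exp(2*x) - 2*x + 7*exp(2*x) + 1)*exp(-x)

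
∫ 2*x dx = x^2 + C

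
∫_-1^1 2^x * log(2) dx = 3/2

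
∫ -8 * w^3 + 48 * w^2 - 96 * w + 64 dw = -2*w^4 + 16*w^3 - 48*w^2 + 64*w + C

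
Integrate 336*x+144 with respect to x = 168*x^2 + 144*x + C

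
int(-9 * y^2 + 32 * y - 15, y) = -3*y^3 + 16*y^2 - 15*y + C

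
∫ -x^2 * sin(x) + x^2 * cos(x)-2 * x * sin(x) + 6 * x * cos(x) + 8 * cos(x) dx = sqrt(2)*(x + 2)^2*sin(x + pi/4) + C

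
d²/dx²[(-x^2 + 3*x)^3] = -30*x^4 + 180*x^3 - 324*x^2 + 162*x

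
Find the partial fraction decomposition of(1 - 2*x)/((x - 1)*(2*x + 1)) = -4/(3*(2*x + 1)) - 1/(3*(x - 1))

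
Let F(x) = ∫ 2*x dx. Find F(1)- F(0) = 1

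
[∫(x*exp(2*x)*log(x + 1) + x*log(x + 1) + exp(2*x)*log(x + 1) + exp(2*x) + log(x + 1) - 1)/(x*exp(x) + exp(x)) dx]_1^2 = -(E - exp(-1))*log(2) + (-exp(-2) + exp(2))*log(3)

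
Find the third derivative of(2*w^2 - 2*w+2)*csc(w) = 2*(w^2*cos(w)/sin(w) - 6*w^2*cos(w)/sin(w)^3 - 6*w - w*cos(w)/sin(w) + 12*w/sin(w)^2 + 6*w*cos(w)/sin(w)^3 + 3 - 5*cos(w)/sin(w) - 6/sin(w)^2 - 6*cos(w)/sin(w)^3)/sin(w)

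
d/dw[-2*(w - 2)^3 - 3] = -6*w^2 + 24*w - 24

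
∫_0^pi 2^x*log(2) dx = -1 + 2^pi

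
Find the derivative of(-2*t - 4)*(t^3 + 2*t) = -8*t^3 - 12*t^2 - 8*t - 8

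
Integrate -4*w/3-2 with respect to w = -2*w^2/3 - 2*w + C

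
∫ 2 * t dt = t^2 + C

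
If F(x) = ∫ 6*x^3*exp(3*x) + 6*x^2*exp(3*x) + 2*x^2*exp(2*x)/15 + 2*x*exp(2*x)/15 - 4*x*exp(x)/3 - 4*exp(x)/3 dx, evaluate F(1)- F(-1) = -4*E/3 - 4*exp(-1)/3 - exp(-2)/15 + 2*exp(-3) + exp(2)/15 + 2*exp(3)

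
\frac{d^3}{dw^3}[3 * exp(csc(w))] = 3*(1 + 3/sin(w) - 6/sin(w)^2 - 6/sin(w)^3 - cos(w)^2/sin(w)^4)*exp(1/sin(w))*cos(w)/sin(w)^2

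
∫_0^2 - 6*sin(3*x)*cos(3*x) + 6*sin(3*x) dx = (-1 + cos(6))^2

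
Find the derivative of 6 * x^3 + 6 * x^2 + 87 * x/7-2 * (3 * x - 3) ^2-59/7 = 18*x^2 - 24*x + 339/7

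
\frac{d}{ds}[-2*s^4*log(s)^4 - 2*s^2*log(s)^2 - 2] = -8*s^3*log(s)^4 - 8*s^3*log(s)^3 - 4*s*log(s)^2 - 4*s*log(s)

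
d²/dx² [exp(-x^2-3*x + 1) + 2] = (4*x^2 + 12*x + 7)*exp(-x^2 - 3*x + 1)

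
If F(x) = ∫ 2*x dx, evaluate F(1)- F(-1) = 0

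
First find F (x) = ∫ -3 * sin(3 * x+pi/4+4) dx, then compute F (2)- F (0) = cos(pi/4 + 10) - cos(pi/4 + 4)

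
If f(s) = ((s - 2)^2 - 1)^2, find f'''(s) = 24*s - 48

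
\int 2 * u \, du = u^2 + C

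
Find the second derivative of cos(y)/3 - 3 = -cos(y)/3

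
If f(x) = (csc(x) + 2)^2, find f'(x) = -2*(2 + 1/sin(x))*cos(x)/sin(x)^2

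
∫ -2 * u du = -u^2 + C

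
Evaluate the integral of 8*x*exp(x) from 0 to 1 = 8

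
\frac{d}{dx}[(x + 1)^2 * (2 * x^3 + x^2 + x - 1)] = 10*x^4 + 20*x^3 + 15*x^2 + 4*x - 1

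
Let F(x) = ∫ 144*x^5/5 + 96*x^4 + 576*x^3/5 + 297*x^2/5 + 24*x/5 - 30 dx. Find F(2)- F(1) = 7227/5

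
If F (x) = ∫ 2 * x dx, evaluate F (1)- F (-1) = 0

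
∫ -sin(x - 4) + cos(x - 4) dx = sqrt(2)*cos(-x + pi/4 + 4) + C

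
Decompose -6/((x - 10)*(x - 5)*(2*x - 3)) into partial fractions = -24/(119*(2*x - 3)) + 6/(35*(x - 5)) - 6/(85*(x - 10))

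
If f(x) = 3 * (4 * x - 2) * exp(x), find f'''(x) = 12*x*exp(x) + 30*exp(x)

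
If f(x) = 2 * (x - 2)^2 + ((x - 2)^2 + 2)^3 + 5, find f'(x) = 6*x^5 - 60*x^4 + 264*x^3 - 624*x^2 + 796*x - 440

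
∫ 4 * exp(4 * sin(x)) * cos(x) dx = exp(4*sin(x)) + C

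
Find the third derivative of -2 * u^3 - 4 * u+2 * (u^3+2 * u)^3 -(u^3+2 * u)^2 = 1008*u^6 + 2520*u^4 - 120*u^3 + 1440*u^2 - 96*u + 84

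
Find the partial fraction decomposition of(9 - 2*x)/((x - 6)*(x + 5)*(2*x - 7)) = -8/(85*(2*x - 7)) + 19/(187*(x + 5)) - 3/(55*(x - 6))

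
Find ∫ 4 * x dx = 2*x^2 + C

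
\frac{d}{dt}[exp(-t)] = -exp(-t)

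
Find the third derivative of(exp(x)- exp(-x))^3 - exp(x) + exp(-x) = (27*exp(6*x) - 4*exp(4*x) - 4*exp(2*x) + 27)*exp(-3*x)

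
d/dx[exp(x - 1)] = exp(x - 1)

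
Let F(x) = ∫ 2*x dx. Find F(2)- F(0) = 4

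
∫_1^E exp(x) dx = -E + exp(E)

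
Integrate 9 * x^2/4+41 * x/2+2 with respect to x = 3*x^3/4 + 41*x^2/4 + 2*x + C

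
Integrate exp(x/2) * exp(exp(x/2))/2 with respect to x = exp(exp(x/2)) + C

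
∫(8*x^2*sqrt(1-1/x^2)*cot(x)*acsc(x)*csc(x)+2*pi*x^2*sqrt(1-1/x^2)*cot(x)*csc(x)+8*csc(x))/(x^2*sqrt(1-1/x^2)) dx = (-8*acsc(x) - 2*pi)*csc(x) + C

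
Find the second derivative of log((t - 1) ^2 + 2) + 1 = (-2*t^2 + 4*t + 2)/(t^4 - 4*t^3 + 10*t^2 - 12*t + 9)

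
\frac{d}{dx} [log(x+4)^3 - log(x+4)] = (3*log(x + 4)^2 - 1)/(x + 4)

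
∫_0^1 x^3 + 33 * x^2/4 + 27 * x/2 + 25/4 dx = 16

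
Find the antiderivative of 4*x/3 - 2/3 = 2*x^2/3 - 2*x/3 + C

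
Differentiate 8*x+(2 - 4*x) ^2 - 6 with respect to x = 32*x - 8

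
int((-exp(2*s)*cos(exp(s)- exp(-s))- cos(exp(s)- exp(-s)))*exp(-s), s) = -sin(2*sinh(s)) + C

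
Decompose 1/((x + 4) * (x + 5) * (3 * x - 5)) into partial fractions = 9/(340*(3*x - 5)) + 1/(20*(x + 5)) - 1/(17*(x + 4))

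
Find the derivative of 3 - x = -1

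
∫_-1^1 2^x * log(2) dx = 3/2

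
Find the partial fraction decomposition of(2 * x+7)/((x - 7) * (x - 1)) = -3/(2*(x - 1)) + 7/(2*(x - 7))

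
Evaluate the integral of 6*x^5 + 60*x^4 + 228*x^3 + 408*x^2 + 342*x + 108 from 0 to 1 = 485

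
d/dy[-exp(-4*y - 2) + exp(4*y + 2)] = (4*exp(8*y + 4) + 4)*exp(-4*y - 2)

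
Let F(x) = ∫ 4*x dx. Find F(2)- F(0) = 8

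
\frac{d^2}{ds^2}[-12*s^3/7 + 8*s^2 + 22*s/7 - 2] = 16 - 72*s/7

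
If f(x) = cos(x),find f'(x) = -sin(x)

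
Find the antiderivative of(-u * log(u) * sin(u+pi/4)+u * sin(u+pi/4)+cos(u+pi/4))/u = (log(u) - 1)*cos(u + pi/4) + C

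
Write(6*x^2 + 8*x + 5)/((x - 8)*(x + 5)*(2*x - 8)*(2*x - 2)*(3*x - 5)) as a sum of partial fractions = 81/(608*(3*x - 5)) + 23/(11232*(x + 5)) - 19/(1008*(x - 1)) - 19/(432*(x - 4)) + 453/(27664*(x - 8))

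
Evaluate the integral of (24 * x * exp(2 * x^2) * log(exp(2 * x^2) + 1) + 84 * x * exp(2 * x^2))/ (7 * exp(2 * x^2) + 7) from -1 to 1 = 0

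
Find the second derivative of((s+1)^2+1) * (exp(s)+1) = s^2*exp(s) + 6*s*exp(s) + 8*exp(s) + 2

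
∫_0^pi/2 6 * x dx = 3*pi^2/4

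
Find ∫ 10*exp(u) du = 10*exp(u) + C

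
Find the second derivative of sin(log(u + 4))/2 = -sqrt(2)*sin(log(u + 4) + pi/4)/(2*u^2 + 16*u + 32)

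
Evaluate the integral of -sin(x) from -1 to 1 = 0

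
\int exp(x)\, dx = exp(x) + C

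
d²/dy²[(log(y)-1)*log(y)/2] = (3 - 2*log(y))/(2*y^2)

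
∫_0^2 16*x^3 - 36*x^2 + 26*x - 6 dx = 8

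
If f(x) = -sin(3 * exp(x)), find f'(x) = -3*exp(x)*cos(3*exp(x))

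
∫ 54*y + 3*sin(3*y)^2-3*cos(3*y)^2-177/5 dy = 27*y^2 - 177*y/5 - sin(6*y)/2 + C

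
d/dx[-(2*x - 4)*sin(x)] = -2*x*cos(x) - 2*sin(x) + 4*cos(x)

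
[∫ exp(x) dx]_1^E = -E + exp(E)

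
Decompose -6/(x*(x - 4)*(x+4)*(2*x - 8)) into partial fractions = 3/(256*(x + 4)) + 9/(256*(x - 4)) - 3/(32*(x - 4)^2) - 3/(64*x)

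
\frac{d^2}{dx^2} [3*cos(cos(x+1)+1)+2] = -3*sin(x + 1)^2*cos(cos(x + 1) + 1) + 3*sin(cos(x + 1) + 1)*cos(x + 1)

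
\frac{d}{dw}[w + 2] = 1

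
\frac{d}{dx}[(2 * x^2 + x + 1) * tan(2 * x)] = 4*x^2/cos(2*x)^2 + 4*x*tan(2*x) + 2*x/cos(2*x)^2 + tan(2*x) + 2/cos(2*x)^2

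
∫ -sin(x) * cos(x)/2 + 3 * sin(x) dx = (cos(x) - 6)^2/4 + C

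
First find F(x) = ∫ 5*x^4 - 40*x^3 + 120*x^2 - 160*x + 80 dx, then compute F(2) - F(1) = 1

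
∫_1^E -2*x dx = 1 - exp(2)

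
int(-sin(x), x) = cos(x) + C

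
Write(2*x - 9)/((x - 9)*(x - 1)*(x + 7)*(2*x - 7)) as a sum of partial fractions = 16/(1155*(2*x - 7)) + 23/(2688*(x + 7)) - 7/(320*(x - 1)) + 9/(1408*(x - 9))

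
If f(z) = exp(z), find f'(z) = exp(z)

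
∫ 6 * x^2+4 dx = 2*x^3 + 4*x + C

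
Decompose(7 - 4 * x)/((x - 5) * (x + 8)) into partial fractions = -3/(x + 8) - 1/(x - 5)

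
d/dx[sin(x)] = cos(x)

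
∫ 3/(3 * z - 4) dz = log(4 - 3*z) + C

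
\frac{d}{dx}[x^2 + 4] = 2*x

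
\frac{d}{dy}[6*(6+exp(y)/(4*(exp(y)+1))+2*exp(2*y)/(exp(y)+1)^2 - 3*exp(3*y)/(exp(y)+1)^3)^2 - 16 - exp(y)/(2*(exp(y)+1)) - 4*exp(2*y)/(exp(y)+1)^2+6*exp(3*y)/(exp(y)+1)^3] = (-1159*exp(6*y) - 3462*exp(5*y) + 334*exp(4*y) + 2744*exp(3*y) + 1473*exp(2*y) + 70*exp(y))/(4*exp(7*y) + 28*exp(6*y) + 84*exp(5*y) + 140*exp(4*y) + 140*exp(3*y) + 84*exp(2*y) + 28*exp(y) + 4)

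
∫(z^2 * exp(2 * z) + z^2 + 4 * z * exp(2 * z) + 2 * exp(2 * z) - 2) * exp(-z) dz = 2*z*(z + 2)*sinh(z) + C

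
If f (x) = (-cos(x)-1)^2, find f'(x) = -2*(cos(x) + 1)*sin(x)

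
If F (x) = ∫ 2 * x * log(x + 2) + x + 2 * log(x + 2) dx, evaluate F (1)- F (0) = 3*log(3)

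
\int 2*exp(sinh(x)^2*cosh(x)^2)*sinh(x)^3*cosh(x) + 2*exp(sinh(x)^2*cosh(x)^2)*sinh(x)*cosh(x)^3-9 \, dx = -9*x + exp(cosh(4*x)/8 - 1/8) + C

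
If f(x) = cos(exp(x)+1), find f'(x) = -exp(x)*sin(exp(x) + 1)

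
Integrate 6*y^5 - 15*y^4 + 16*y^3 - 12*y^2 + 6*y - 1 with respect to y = y^6 - 3*y^5 + 4*y^4 - 4*y^3 + 3*y^2 - y + C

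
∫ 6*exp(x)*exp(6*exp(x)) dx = exp(6*exp(x)) + C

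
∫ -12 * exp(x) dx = -12*exp(x) + C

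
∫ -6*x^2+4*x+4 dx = -2*x^3 + 2*x^2 + 4*x + C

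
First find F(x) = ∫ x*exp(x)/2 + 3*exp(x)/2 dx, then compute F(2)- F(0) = -1 + 2*exp(2)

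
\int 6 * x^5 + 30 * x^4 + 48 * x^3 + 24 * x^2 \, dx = x^6 + 6*x^5 + 12*x^4 + 8*x^3 + C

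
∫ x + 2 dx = x^2/2 + 2*x + C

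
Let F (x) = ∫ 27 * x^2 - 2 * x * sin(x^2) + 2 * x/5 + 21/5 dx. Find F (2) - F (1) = cos(4) - cos(1) + 339/5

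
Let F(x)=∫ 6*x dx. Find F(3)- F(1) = 24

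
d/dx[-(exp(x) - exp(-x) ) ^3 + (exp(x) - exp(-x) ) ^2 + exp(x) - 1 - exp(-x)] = (-3*exp(6*x) + 2*exp(5*x) + 4*exp(4*x) + 4*exp(2*x) - 2*exp(x) - 3)*exp(-3*x)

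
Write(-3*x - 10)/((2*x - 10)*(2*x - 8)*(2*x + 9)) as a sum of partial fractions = 7/(646*(2*x + 9)) + 11/(34*(x - 4)) - 25/(76*(x - 5))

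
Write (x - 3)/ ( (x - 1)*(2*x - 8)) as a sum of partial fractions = 1/(3*(x - 1)) + 1/(6*(x - 4))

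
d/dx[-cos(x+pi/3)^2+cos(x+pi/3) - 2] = -sin(x + pi/3) + cos(2*x + pi/6)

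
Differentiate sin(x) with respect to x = cos(x)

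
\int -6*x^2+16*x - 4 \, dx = -2*x^3 + 8*x^2 - 4*x + C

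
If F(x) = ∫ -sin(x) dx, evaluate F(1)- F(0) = -1 + cos(1)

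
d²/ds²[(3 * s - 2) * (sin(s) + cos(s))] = -3*s*sin(s) - 3*s*cos(s) - 4*sin(s) + 8*cos(s)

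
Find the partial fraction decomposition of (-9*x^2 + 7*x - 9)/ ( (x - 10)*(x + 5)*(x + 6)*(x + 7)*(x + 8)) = -641/(108*(x + 8)) + 499/(34*(x + 7)) - 375/(32*(x + 6)) + 269/(90*(x + 5)) - 839/(73440*(x - 10))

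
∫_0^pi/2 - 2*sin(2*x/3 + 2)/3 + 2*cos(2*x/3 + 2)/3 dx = sqrt(2)*cos(5*pi/12 + 2)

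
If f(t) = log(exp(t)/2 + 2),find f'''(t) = (-4*exp(2*t) + 16*exp(t))/(exp(3*t) + 12*exp(2*t) + 48*exp(t) + 64)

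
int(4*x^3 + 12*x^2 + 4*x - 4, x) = x^4 + 4*x^3 + 2*x^2 - 4*x + C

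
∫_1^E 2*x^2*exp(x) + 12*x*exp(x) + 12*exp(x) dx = -14*E + 2*(-2 + (2 + E)^2)*exp(E)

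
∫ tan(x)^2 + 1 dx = tan(x) + C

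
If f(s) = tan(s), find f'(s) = cos(s)^(-2)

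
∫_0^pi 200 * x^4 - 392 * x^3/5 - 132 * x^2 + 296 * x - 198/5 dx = 56 + (-5*pi^2 - 19*pi/5 + 7)*(-8*pi^3 - 10*pi - 8 + 10*pi^2)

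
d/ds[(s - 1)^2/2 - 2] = s - 1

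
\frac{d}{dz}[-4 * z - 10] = -4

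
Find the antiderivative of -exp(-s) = exp(-s) + C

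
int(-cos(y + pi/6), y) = -sin(y + pi/6) + C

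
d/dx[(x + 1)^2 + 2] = 2*x + 2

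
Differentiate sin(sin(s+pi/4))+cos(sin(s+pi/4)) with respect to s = -sin(sin(s + pi/4))*cos(s + pi/4) + cos(s + pi/4)*cos(sin(s + pi/4))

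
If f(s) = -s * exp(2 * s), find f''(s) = -4*s*exp(2*s) - 4*exp(2*s)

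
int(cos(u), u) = sin(u) + C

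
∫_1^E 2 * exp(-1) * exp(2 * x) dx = -E + exp(-1 + 2*E)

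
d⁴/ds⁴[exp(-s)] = exp(-s)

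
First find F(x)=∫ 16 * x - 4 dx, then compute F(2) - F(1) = 20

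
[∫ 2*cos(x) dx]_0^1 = 2*sin(1)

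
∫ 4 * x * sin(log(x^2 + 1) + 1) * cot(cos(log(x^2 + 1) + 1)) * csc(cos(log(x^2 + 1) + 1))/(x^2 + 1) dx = 2*csc(cos(log(x^2 + 1) + 1)) + C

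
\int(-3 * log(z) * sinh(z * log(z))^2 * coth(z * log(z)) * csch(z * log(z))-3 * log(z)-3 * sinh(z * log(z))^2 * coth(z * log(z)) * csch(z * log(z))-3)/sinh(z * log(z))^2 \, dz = 3*coth(z*log(z)) + 3*csch(z*log(z)) + C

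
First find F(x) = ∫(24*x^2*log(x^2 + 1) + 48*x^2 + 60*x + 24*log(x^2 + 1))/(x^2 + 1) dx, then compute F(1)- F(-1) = 48*log(2)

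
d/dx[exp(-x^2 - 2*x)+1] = (-2*x - 2)*exp(-x^2 - 2*x)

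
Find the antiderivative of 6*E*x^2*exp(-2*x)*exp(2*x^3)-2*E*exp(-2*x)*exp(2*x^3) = exp(2*x^3 - 2*x + 1) + C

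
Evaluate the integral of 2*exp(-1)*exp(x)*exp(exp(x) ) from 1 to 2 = -2*exp(-1 + E) + 2*exp(-1 + exp(2))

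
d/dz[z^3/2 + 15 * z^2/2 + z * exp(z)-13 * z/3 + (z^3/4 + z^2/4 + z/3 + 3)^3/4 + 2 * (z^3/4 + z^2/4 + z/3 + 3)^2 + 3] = 9*z^8/256 + 3*z^7/32 + 49*z^6/256 + 231*z^5/128 + 545*z^4/192 + 191*z^3/48 + 2551*z^2/144 + z*exp(z) + 1823*z/72 + exp(z) + 23/12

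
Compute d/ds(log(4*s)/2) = 1/(2*s)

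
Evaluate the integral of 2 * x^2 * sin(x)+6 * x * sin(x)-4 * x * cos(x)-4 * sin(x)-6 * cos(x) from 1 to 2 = 4*cos(1) - 16*cos(2)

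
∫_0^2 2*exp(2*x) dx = -1 + exp(4)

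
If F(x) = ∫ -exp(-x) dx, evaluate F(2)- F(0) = -1 + exp(-2)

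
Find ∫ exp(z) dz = exp(z) + C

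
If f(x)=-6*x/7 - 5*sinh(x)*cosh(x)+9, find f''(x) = -10*sinh(2*x)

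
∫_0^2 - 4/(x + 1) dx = -4*log(3)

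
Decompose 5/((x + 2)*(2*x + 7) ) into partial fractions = -10/(3*(2*x + 7)) + 5/(3*(x + 2))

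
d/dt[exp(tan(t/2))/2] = exp(tan(t/2))/(4*cos(t/2)^2)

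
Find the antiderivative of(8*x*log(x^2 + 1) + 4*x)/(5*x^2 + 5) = 2*(log(x^2 + 1) + 1)*log(x^2 + 1)/5 + C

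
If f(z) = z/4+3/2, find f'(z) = 1/4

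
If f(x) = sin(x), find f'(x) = cos(x)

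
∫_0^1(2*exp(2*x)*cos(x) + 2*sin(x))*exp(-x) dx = (E - exp(-1))*(cos(1) + sin(1))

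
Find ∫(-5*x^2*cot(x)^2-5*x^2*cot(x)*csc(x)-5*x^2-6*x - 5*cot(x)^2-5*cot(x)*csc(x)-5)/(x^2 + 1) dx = -3*log(x^2 + 1) + 5*cot(x) + 5*csc(x) + C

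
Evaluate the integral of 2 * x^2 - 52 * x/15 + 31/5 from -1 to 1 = 206/15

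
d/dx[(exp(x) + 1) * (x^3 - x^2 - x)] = x^3*exp(x) + 2*x^2*exp(x) + 3*x^2 - 3*x*exp(x) - 2*x - exp(x) - 1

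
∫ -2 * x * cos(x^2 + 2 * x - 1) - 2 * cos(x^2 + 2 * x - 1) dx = -sin((x + 1)^2 - 2) + C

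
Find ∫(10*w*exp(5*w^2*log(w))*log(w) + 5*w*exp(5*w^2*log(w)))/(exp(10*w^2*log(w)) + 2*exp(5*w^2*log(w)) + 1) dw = exp(5*w^2*log(w))/(exp(5*w^2*log(w)) + 1) + C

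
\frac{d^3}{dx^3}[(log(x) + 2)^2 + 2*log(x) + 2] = (4*log(x) + 6)/x^3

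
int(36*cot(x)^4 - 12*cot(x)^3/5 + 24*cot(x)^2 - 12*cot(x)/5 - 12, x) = 6*(-10*cot(x)^2 + cot(x) + 10)*cot(x)/5 + C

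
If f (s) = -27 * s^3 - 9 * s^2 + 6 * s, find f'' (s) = -162*s - 18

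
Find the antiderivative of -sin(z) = cos(z) + C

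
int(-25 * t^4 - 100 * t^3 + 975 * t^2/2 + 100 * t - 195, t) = -5*t^5 - 25*t^4 + 325*t^3/2 + 50*t^2 - 195*t + C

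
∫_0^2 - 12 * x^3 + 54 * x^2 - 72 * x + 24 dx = 0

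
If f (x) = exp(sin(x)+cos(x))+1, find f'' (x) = (-sin(2*x) - sqrt(2)*sin(x + pi/4) + 1)*exp(sin(x))*exp(cos(x))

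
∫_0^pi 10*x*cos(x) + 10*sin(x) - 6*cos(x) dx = 0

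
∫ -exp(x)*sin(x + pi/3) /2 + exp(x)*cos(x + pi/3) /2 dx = exp(x)*cos(x + pi/3)/2 + C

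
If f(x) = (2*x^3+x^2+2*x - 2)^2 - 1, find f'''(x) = 480*x^3 + 240*x^2 + 216*x - 24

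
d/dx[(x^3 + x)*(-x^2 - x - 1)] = -5*x^4 - 4*x^3 - 6*x^2 - 2*x - 1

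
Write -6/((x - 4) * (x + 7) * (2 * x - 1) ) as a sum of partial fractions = 8/(35*(2*x - 1)) - 2/(55*(x + 7)) - 6/(77*(x - 4))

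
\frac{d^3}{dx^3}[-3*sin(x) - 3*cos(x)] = -3*sin(x) + 3*cos(x)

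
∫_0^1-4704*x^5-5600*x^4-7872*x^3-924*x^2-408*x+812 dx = -3572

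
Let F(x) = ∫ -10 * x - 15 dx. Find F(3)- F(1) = -70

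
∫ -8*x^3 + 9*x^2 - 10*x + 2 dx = -2*x^4 + 3*x^3 - 5*x^2 + 2*x + C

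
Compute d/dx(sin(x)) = cos(x)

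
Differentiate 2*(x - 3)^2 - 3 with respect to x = 4*x - 12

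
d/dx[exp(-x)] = -exp(-x)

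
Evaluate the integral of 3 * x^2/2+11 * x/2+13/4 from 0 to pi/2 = -1 + (pi/8 + 1)*(1 + 3*pi/2 + pi^2/2)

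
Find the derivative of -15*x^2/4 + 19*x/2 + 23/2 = 19/2 - 15*x/2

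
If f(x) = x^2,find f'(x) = 2*x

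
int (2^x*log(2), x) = 2^x + C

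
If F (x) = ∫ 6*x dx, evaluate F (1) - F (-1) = 0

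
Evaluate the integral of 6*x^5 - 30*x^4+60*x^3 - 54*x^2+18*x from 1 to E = -1 + (1 + (-1 + E)^3)^2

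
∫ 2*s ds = s^2 + C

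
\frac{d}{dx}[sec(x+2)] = tan(x + 2)*sec(x + 2)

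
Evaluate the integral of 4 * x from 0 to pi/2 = pi^2/2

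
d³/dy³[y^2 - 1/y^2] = 24/y^5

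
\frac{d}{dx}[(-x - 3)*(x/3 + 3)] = -2*x/3 - 4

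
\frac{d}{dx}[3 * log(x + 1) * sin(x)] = 3*(x*log(x + 1)*cos(x) + log(x + 1)*cos(x) + sin(x))/(x + 1)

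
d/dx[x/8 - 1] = 1/8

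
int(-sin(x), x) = cos(x) + C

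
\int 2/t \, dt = 2*log(t/4) + C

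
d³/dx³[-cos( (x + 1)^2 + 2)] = -8*x^3*sin(x^2 + 2*x + 3) - 24*x^2*sin(x^2 + 2*x + 3) - 24*x*sin(x^2 + 2*x + 3) + 12*x*cos(x^2 + 2*x + 3) - 8*sin(x^2 + 2*x + 3) + 12*cos(x^2 + 2*x + 3)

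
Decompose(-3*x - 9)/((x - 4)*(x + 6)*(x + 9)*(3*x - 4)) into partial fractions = 351/(5456*(3*x - 4)) - 6/(403*(x + 9)) + 3/(220*(x + 6)) - 21/(1040*(x - 4))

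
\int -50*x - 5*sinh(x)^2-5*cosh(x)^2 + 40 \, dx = -25*x^2 + 40*x - 5*sinh(2*x)/2 + C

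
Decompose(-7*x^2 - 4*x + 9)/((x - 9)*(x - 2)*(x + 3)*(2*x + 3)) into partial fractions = -2/(147*(2*x + 3)) + 7/(30*(x + 3)) + 27/(245*(x - 2)) - 33/(98*(x - 9))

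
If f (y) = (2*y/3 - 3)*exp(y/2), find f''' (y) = y*exp(y/2)/12 + exp(y/2)/8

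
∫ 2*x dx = x^2 + C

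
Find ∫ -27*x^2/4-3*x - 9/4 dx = -9*x^3/4 - 3*x^2/2 - 9*x/4 + C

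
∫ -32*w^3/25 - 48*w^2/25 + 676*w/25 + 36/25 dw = -8*w^4/25 - 16*w^3/25 + 338*w^2/25 + 36*w/25 + C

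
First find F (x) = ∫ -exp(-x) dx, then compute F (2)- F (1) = -exp(-1) + exp(-2)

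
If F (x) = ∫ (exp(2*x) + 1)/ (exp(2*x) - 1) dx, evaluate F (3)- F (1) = -log(E - exp(-1)) + log(-exp(-3) + exp(3))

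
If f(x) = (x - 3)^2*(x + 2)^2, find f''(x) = 12*x^2 - 12*x - 22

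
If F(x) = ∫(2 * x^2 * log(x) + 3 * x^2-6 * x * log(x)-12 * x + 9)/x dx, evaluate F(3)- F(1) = -4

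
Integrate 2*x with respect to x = x^2 + C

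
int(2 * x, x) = x^2 + C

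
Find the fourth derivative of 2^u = 2^u*log(2)^4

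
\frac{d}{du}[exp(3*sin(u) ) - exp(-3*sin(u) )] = 3*(exp(3*sin(u)) + exp(-3*sin(u)))*cos(u)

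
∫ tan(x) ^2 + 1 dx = tan(x) + C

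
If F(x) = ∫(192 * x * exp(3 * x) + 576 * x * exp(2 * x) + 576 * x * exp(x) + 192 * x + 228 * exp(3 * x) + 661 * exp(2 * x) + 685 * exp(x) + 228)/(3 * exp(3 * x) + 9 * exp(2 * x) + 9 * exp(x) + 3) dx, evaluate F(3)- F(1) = -4*exp(6)/(1 + exp(3))^2 - E/(3*(1 + E)) + exp(3)/(3*(1 + exp(3))) + 4*exp(2)/(1 + E)^2 + 408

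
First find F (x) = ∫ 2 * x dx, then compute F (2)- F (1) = 3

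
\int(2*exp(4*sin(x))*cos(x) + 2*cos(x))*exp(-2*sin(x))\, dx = 2*sinh(2*sin(x)) + C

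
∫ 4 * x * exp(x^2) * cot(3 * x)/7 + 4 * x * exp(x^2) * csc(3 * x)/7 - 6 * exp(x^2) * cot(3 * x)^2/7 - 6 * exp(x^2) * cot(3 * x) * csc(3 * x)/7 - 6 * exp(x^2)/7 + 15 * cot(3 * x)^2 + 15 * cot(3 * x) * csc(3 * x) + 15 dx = (2*exp(x^2)/7 - 5)*(cot(3*x) + csc(3*x)) + C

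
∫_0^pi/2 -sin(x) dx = -1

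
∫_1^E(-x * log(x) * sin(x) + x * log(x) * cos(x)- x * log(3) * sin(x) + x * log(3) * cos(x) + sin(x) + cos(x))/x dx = -(cos(1) + sin(1))*log(3) + (cos(E) + sin(E))*log(3*E)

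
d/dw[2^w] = 2^w*log(2)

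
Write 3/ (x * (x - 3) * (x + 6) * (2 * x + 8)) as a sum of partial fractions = -1/(72*(x + 6)) + 3/(112*(x + 4)) + 1/(126*(x - 3)) - 1/(48*x)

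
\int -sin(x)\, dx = cos(x) + C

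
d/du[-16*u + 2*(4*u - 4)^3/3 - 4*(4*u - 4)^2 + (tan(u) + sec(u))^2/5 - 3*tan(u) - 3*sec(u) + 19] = 128*u^2 - 384*u + 2*tan(u)^3/5 + 4*tan(u)^2*sec(u)/5 - 3*tan(u)^2 + 2*tan(u)*sec(u)^2/5 - 3*tan(u)*sec(u) + 2*tan(u)/5 + 2*sec(u)/5 + 237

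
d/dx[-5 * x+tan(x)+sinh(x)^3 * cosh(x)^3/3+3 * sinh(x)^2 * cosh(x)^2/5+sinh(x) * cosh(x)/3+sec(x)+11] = (cosh(2*x) - 1)^3/4 + 3*(cosh(2*x) - 1)^2/4 + tan(x)^2 + tan(x)*sec(x) + 3*sinh(4*x)/10 + 5*cosh(2*x)/6 - 9/2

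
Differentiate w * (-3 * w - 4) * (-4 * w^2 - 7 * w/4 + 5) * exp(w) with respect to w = 12*w^4*exp(w) + 277*w^3*exp(w)/4 + 223*w^2*exp(w)/4 - 36*w*exp(w) - 20*exp(w)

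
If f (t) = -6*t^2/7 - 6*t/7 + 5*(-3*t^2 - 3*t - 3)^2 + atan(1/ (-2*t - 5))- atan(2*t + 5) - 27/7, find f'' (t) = 540*t^2 + 540*t + 1878/7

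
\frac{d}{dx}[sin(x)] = cos(x)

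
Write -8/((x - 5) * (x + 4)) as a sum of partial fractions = 8/(9*(x + 4)) - 8/(9*(x - 5))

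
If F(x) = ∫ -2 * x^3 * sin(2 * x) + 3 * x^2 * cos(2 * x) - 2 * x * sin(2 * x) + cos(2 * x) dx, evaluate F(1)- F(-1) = 4*cos(2)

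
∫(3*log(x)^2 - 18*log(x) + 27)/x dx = (log(x) - 3)^3 + C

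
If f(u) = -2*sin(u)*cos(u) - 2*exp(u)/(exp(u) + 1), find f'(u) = (4*exp(2*u)*sin(u)^2 - 2*exp(2*u) + 8*exp(u)*sin(u)^2 - 6*exp(u) + 4*sin(u)^2 - 2)/(exp(2*u) + 2*exp(u) + 1)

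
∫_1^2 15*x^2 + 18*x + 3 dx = 65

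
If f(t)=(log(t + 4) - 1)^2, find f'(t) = (2*log(t + 4) - 2)/(t + 4)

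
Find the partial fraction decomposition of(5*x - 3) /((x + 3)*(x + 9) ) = 8/(x + 9) - 3/(x + 3)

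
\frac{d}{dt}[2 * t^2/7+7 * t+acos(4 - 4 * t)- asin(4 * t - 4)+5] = 4*t/7 + 7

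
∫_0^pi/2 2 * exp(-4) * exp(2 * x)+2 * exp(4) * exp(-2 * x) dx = -exp(4 - pi) - exp(-4) + exp(-4 + pi) + exp(4)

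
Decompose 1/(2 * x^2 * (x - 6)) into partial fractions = 1/(72*(x - 6)) - 1/(72*x) - 1/(12*x^2)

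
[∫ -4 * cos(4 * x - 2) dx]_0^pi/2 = 0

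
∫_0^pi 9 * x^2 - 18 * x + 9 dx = 3 + 3*(-1 + pi)^3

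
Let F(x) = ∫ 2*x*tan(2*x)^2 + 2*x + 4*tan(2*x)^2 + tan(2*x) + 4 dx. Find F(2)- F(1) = 4*tan(4) - 3*tan(2)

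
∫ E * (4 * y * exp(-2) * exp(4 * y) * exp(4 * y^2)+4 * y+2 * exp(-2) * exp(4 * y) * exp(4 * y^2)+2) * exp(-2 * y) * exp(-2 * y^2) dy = 2*sinh(2*y^2 + 2*y - 1) + C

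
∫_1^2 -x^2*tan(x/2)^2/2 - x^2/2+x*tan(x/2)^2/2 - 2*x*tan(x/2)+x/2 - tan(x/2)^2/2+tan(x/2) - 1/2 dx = -3*tan(1) + tan(1/2)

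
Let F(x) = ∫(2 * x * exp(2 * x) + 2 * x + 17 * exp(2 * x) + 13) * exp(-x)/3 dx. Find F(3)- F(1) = -17*E/3 - 7*exp(-3) + 17*exp(-1)/3 + 7*exp(3)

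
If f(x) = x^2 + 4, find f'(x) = 2*x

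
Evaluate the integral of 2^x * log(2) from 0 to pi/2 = -1 + 2^(pi/2)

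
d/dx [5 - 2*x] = -2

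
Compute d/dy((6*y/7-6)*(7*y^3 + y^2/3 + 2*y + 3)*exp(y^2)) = 12*y^5*exp(y^2) - 584*y^4*exp(y^2)/7 + 164*y^3*exp(y^2)/7 - 144*y^2*exp(y^2) - 256*y*exp(y^2)/7 - 66*exp(y^2)/7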